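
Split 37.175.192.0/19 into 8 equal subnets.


New prefix = 19 + 3 = 22
Each subnet has 1024 addresses
  37.175.192.0/22
  37.175.196.0/22
  37.175.200.0/22
  37.175.204.0/22
  37.175.208.0/22
  37.175.212.0/22
  37.175.216.0/22
  37.175.220.0/22
Subnets: 37.175.192.0/22, 37.175.196.0/22, 37.175.200.0/22, 37.175.204.0/22, 37.175.208.0/22, 37.175.212.0/22, 37.175.216.0/22, 37.175.220.0/22


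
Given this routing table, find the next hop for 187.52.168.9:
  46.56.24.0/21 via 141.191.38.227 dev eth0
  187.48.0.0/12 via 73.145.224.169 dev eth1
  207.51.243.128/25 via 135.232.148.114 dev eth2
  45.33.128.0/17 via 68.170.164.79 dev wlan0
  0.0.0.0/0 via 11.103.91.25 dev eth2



Longest prefix match for 187.52.168.9:
  /21 46.56.24.0: no
  /12 187.48.0.0: MATCH
  /25 207.51.243.128: no
  /17 45.33.128.0: no
  /0 0.0.0.0: MATCH
Selected: next-hop 73.145.224.169 via eth1 (matched /12)


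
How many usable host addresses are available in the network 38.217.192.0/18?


Host bits = 32 - 18 = 14
Total addresses = 2^14 = 16384
Usable = total - 2 (network and broadcast)
Usable hosts: 16382


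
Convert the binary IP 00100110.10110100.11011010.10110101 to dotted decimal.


00100110 = 38
10110100 = 180
11011010 = 218
10110101 = 181
IP: 38.180.218.181


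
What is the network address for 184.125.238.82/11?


IP:   10111000.01111101.11101110.01010010
Mask: 11111111.11100000.00000000.00000000
AND operation:
Net:  10111000.01100000.00000000.00000000
Network: 184.96.0.0/11


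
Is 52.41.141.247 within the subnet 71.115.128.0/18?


Subnet network: 71.115.128.0
Test IP AND mask: 52.41.128.0
No, 52.41.141.247 is not in 71.115.128.0/18


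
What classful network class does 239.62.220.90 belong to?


First octet: 239
Binary: 11101111
1110xxxx -> Class D (224-239)
Class D (multicast), default mask N/A


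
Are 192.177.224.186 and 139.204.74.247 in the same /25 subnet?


Mask: 255.255.255.128
192.177.224.186 AND mask = 192.177.224.128
139.204.74.247 AND mask = 139.204.74.128
No, different subnets (192.177.224.128 vs 139.204.74.128)


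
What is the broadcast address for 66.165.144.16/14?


Network: 66.164.0.0/14
Host bits = 18
Set all host bits to 1:
Broadcast: 66.167.255.255


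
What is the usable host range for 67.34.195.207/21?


Network: 67.34.192.0
Broadcast: 67.34.199.255
First usable = network + 1
Last usable = broadcast - 1
Range: 67.34.192.1 to 67.34.199.254


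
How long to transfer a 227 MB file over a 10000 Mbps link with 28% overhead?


Effective throughput = 10000 * (1 - 28/100) = 7200 Mbps
File size in Mb = 227 * 8 = 1816 Mb
Time = 1816 / 7200
Time = 0.2522 seconds


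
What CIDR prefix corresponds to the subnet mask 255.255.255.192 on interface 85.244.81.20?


Binary: 11111111.11111111.11111111.11000000
Count leading 1s
Prefix: /26


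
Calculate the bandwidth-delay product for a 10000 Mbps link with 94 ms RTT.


BDP = bandwidth * RTT
= 10000 Mbps * 94 ms
= 10000 * 1e6 * 94 / 1000 bits
= 940000000 bits
= 117500000 bytes
= 114746.0938 KB
BDP = 940000000 bits (117500000 bytes)


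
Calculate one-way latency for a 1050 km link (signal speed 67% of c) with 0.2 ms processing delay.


Speed = 0.67 * 3e5 km/s = 201000 km/s
Propagation delay = 1050 / 201000 = 0.0052 s = 5.2239 ms
Processing delay = 0.2 ms
Total one-way latency = 5.4239 ms


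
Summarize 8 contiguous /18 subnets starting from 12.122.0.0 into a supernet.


Original prefix: /18
Number of subnets: 8 = 2^3
New prefix = 18 - 3 = 15
Supernet: 12.122.0.0/15


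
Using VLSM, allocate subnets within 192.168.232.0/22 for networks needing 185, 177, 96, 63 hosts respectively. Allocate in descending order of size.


185 hosts -> /24 (254 usable): 192.168.232.0/24
177 hosts -> /24 (254 usable): 192.168.233.0/24
96 hosts -> /25 (126 usable): 192.168.234.0/25
63 hosts -> /25 (126 usable): 192.168.234.128/25
Allocation: 192.168.232.0/24 (185 hosts, 254 usable); 192.168.233.0/24 (177 hosts, 254 usable); 192.168.234.0/25 (96 hosts, 126 usable); 192.168.234.128/25 (63 hosts, 126 usable)


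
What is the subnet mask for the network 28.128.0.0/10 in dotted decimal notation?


/10 means 10 network bits, 22 host bits
Binary: 11111111110000000000000000000000
Mask: 255.192.0.0


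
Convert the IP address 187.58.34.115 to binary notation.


187 = 10111011
58 = 00111010
34 = 00100010
115 = 01110011
Binary: 10111011.00111010.00100010.01110011


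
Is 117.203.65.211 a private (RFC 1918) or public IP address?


RFC 1918 private ranges:
  10.0.0.0/8 (10.0.0.0 - 10.255.255.255)
  172.16.0.0/12 (172.16.0.0 - 172.31.255.255)
  192.168.0.0/16 (192.168.0.0 - 192.168.255.255)
Public (not in any RFC 1918 range)


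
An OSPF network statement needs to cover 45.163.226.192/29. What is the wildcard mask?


Subnet mask: 255.255.255.248
Wildcard = 255.255.255.255 - subnet mask
255 - 255 = 0
255 - 255 = 0
255 - 255 = 0
255 - 248 = 7
Wildcard: 0.0.0.7


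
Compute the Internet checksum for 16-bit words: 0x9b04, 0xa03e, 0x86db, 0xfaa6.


Sum all words (with carry folding):
+ 0x9b04 = 0x9b04
+ 0xa03e = 0x3b43
+ 0x86db = 0xc21e
+ 0xfaa6 = 0xbcc5
One's complement: ~0xbcc5
Checksum = 0x433a


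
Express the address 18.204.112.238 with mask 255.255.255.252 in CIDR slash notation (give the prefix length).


Binary: 11111111.11111111.11111111.11111100
Count leading 1s
Prefix: /30


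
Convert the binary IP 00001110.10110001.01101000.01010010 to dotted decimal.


00001110 = 14
10110001 = 177
01101000 = 104
01010010 = 82
IP: 14.177.104.82


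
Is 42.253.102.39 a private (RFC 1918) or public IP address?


RFC 1918 private ranges:
  10.0.0.0/8 (10.0.0.0 - 10.255.255.255)
  172.16.0.0/12 (172.16.0.0 - 172.31.255.255)
  192.168.0.0/16 (192.168.0.0 - 192.168.255.255)
Public (not in any RFC 1918 range)


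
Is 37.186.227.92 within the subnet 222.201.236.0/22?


Subnet network: 222.201.236.0
Test IP AND mask: 37.186.224.0
No, 37.186.227.92 is not in 222.201.236.0/22


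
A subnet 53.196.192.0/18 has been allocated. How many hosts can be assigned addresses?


Host bits = 32 - 18 = 14
Total addresses = 2^14 = 16384
Usable = total - 2 (network and broadcast)
Usable hosts: 16382


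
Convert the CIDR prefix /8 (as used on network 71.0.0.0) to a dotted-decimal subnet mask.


/8 means 8 network bits, 24 host bits
Binary: 11111111000000000000000000000000
Mask: 255.0.0.0


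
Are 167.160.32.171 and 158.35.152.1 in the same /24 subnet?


Mask: 255.255.255.0
167.160.32.171 AND mask = 167.160.32.0
158.35.152.1 AND mask = 158.35.152.0
No, different subnets (167.160.32.0 vs 158.35.152.0)


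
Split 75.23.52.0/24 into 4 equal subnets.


New prefix = 24 + 2 = 26
Each subnet has 64 addresses
  75.23.52.0/26
  75.23.52.64/26
  75.23.52.128/26
  75.23.52.192/26
Subnets: 75.23.52.0/26, 75.23.52.64/26, 75.23.52.128/26, 75.23.52.192/26


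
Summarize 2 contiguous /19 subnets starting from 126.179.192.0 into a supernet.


Original prefix: /19
Number of subnets: 2 = 2^1
New prefix = 19 - 1 = 18
Supernet: 126.179.192.0/18


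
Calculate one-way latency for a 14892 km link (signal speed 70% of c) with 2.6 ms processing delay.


Speed = 0.7 * 3e5 km/s = 210000 km/s
Propagation delay = 14892 / 210000 = 0.0709 s = 70.9143 ms
Processing delay = 2.6 ms
Total one-way latency = 73.5143 ms


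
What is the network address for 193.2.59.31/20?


IP:   11000001.00000010.00111011.00011111
Mask: 11111111.11111111.11110000.00000000
AND operation:
Net:  11000001.00000010.00110000.00000000
Network: 193.2.48.0/20


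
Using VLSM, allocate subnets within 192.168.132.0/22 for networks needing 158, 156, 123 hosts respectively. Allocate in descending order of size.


158 hosts -> /24 (254 usable): 192.168.132.0/24
156 hosts -> /24 (254 usable): 192.168.133.0/24
123 hosts -> /25 (126 usable): 192.168.134.0/25
Allocation: 192.168.132.0/24 (158 hosts, 254 usable); 192.168.133.0/24 (156 hosts, 254 usable); 192.168.134.0/25 (123 hosts, 126 usable)


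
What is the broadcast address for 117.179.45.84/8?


Network: 117.0.0.0/8
Host bits = 24
Set all host bits to 1:
Broadcast: 117.255.255.255


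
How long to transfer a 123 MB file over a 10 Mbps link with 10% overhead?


Effective throughput = 10 * (1 - 10/100) = 9 Mbps
File size in Mb = 123 * 8 = 984 Mb
Time = 984 / 9
Time = 109.3333 seconds


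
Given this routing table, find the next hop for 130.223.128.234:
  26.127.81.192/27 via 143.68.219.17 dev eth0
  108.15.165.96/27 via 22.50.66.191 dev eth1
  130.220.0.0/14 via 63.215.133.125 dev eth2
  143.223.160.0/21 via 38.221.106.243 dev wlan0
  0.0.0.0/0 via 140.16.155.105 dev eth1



Longest prefix match for 130.223.128.234:
  /27 26.127.81.192: no
  /27 108.15.165.96: no
  /14 130.220.0.0: MATCH
  /21 143.223.160.0: no
  /0 0.0.0.0: MATCH
Selected: next-hop 63.215.133.125 via eth2 (matched /14)


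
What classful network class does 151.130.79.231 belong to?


First octet: 151
Binary: 10010111
10xxxxxx -> Class B (128-191)
Class B, default mask 255.255.0.0 (/16)


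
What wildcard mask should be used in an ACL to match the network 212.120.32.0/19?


Subnet mask: 255.255.224.0
Wildcard = 255.255.255.255 - subnet mask
255 - 255 = 0
255 - 255 = 0
255 - 224 = 31
255 - 0 = 255
Wildcard: 0.0.31.255


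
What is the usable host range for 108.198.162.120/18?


Network: 108.198.128.0
Broadcast: 108.198.191.255
First usable = network + 1
Last usable = broadcast - 1
Range: 108.198.128.1 to 108.198.191.254


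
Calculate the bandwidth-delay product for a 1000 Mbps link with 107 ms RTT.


BDP = bandwidth * RTT
= 1000 Mbps * 107 ms
= 1000 * 1e6 * 107 / 1000 bits
= 107000000 bits
= 13375000 bytes
= 13061.5234 KB
BDP = 107000000 bits (13375000 bytes)


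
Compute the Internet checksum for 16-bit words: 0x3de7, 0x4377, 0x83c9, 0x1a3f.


Sum all words (with carry folding):
+ 0x3de7 = 0x3de7
+ 0x4377 = 0x815e
+ 0x83c9 = 0x0528
+ 0x1a3f = 0x1f67
One's complement: ~0x1f67
Checksum = 0xe098


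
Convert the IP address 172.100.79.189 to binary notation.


172 = 10101100
100 = 01100100
79 = 01001111
189 = 10111101
Binary: 10101100.01100100.01001111.10111101


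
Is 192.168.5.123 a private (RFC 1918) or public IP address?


RFC 1918 private ranges:
  10.0.0.0/8 (10.0.0.0 - 10.255.255.255)
  172.16.0.0/12 (172.16.0.0 - 172.31.255.255)
  192.168.0.0/16 (192.168.0.0 - 192.168.255.255)
Private (in 192.168.0.0/16)


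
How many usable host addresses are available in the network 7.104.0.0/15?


Host bits = 32 - 15 = 17
Total addresses = 2^17 = 131072
Usable = total - 2 (network and broadcast)
Usable hosts: 131070


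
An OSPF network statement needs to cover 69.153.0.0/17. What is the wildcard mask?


Subnet mask: 255.255.128.0
Wildcard = 255.255.255.255 - subnet mask
255 - 255 = 0
255 - 255 = 0
255 - 128 = 127
255 - 0 = 255
Wildcard: 0.0.127.255


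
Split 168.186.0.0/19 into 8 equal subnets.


New prefix = 19 + 3 = 22
Each subnet has 1024 addresses
  168.186.0.0/22
  168.186.4.0/22
  168.186.8.0/22
  168.186.12.0/22
  168.186.16.0/22
  168.186.20.0/22
  168.186.24.0/22
  168.186.28.0/22
Subnets: 168.186.0.0/22, 168.186.4.0/22, 168.186.8.0/22, 168.186.12.0/22, 168.186.16.0/22, 168.186.20.0/22, 168.186.24.0/22, 168.186.28.0/22


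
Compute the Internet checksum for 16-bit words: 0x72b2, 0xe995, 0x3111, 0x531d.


Sum all words (with carry folding):
+ 0x72b2 = 0x72b2
+ 0xe995 = 0x5c48
+ 0x3111 = 0x8d59
+ 0x531d = 0xe076
One's complement: ~0xe076
Checksum = 0x1f89


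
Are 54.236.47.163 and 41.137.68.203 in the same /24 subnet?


Mask: 255.255.255.0
54.236.47.163 AND mask = 54.236.47.0
41.137.68.203 AND mask = 41.137.68.0
No, different subnets (54.236.47.0 vs 41.137.68.0)


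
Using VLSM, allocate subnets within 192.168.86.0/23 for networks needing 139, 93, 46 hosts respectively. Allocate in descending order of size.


139 hosts -> /24 (254 usable): 192.168.86.0/24
93 hosts -> /25 (126 usable): 192.168.87.0/25
46 hosts -> /26 (62 usable): 192.168.87.128/26
Allocation: 192.168.86.0/24 (139 hosts, 254 usable); 192.168.87.0/25 (93 hosts, 126 usable); 192.168.87.128/26 (46 hosts, 62 usable)


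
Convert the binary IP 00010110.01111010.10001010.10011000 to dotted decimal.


00010110 = 22
01111010 = 122
10001010 = 138
10011000 = 152
IP: 22.122.138.152


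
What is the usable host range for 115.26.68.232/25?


Network: 115.26.68.128
Broadcast: 115.26.68.255
First usable = network + 1
Last usable = broadcast - 1
Range: 115.26.68.129 to 115.26.68.254


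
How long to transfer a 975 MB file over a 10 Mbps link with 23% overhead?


Effective throughput = 10 * (1 - 23/100) = 7.7 Mbps
File size in Mb = 975 * 8 = 7800 Mb
Time = 7800 / 7.7
Time = 1012.987 seconds


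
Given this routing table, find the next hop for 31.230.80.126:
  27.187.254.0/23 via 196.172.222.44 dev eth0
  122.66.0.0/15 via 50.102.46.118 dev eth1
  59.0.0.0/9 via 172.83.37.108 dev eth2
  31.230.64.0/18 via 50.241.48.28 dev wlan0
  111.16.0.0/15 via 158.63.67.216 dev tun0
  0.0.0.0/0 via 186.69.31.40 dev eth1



Longest prefix match for 31.230.80.126:
  /23 27.187.254.0: no
  /15 122.66.0.0: no
  /9 59.0.0.0: no
  /18 31.230.64.0: MATCH
  /15 111.16.0.0: no
  /0 0.0.0.0: MATCH
Selected: next-hop 50.241.48.28 via wlan0 (matched /18)


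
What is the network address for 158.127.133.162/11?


IP:   10011110.01111111.10000101.10100010
Mask: 11111111.11100000.00000000.00000000
AND operation:
Net:  10011110.01100000.00000000.00000000
Network: 158.96.0.0/11


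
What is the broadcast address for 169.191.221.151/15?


Network: 169.190.0.0/15
Host bits = 17
Set all host bits to 1:
Broadcast: 169.191.255.255


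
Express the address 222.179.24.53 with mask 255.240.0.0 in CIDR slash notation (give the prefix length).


Binary: 11111111.11110000.00000000.00000000
Count leading 1s
Prefix: /12


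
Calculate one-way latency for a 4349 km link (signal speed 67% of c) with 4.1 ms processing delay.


Speed = 0.67 * 3e5 km/s = 201000 km/s
Propagation delay = 4349 / 201000 = 0.0216 s = 21.6368 ms
Processing delay = 4.1 ms
Total one-way latency = 25.7368 ms


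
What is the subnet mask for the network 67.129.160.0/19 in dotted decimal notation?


/19 means 19 network bits, 13 host bits
Binary: 11111111111111111110000000000000
Mask: 255.255.224.0


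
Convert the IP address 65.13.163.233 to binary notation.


65 = 01000001
13 = 00001101
163 = 10100011
233 = 11101001
Binary: 01000001.00001101.10100011.11101001


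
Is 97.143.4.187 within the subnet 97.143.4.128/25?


Subnet network: 97.143.4.128
Test IP AND mask: 97.143.4.128
Yes, 97.143.4.187 is in 97.143.4.128/25


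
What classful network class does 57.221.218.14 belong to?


First octet: 57
Binary: 00111001
0xxxxxxx -> Class A (1-126)
Class A, default mask 255.0.0.0 (/8)


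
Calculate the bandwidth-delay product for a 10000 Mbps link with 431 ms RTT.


BDP = bandwidth * RTT
= 10000 Mbps * 431 ms
= 10000 * 1e6 * 431 / 1000 bits
= 4310000000 bits
= 538750000 bytes
= 526123.0469 KB
BDP = 4310000000 bits (538750000 bytes)


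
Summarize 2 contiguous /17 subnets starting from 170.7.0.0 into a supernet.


Original prefix: /17
Number of subnets: 2 = 2^1
New prefix = 17 - 1 = 16
Supernet: 170.7.0.0/16


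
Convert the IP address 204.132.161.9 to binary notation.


204 = 11001100
132 = 10000100
161 = 10100001
9 = 00001001
Binary: 11001100.10000100.10100001.00001001


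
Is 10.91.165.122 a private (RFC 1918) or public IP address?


RFC 1918 private ranges:
  10.0.0.0/8 (10.0.0.0 - 10.255.255.255)
  172.16.0.0/12 (172.16.0.0 - 172.31.255.255)
  192.168.0.0/16 (192.168.0.0 - 192.168.255.255)
Private (in 10.0.0.0/8)


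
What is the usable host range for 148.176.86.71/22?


Network: 148.176.84.0
Broadcast: 148.176.87.255
First usable = network + 1
Last usable = broadcast - 1
Range: 148.176.84.1 to 148.176.87.254


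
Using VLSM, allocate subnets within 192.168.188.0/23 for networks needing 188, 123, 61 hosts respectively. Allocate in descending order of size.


188 hosts -> /24 (254 usable): 192.168.188.0/24
123 hosts -> /25 (126 usable): 192.168.189.0/25
61 hosts -> /26 (62 usable): 192.168.189.128/26
Allocation: 192.168.188.0/24 (188 hosts, 254 usable); 192.168.189.0/25 (123 hosts, 126 usable); 192.168.189.128/26 (61 hosts, 62 usable)


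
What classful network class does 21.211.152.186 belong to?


First octet: 21
Binary: 00010101
0xxxxxxx -> Class A (1-126)
Class A, default mask 255.0.0.0 (/8)


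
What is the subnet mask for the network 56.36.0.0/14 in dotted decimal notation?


/14 means 14 network bits, 18 host bits
Binary: 11111111111111000000000000000000
Mask: 255.252.0.0


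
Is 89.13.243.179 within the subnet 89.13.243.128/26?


Subnet network: 89.13.243.128
Test IP AND mask: 89.13.243.128
Yes, 89.13.243.179 is in 89.13.243.128/26


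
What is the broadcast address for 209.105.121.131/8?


Network: 209.0.0.0/8
Host bits = 24
Set all host bits to 1:
Broadcast: 209.255.255.255


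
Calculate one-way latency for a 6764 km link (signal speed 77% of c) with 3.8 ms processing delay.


Speed = 0.77 * 3e5 km/s = 231000 km/s
Propagation delay = 6764 / 231000 = 0.0293 s = 29.2814 ms
Processing delay = 3.8 ms
Total one-way latency = 33.0814 ms


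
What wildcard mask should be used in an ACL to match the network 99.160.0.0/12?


Subnet mask: 255.240.0.0
Wildcard = 255.255.255.255 - subnet mask
255 - 255 = 0
255 - 240 = 15
255 - 0 = 255
255 - 0 = 255
Wildcard: 0.15.255.255


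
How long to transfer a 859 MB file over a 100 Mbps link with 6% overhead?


Effective throughput = 100 * (1 - 6/100) = 94 Mbps
File size in Mb = 859 * 8 = 6872 Mb
Time = 6872 / 94
Time = 73.1064 seconds


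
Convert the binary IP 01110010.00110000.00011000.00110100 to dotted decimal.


01110010 = 114
00110000 = 48
00011000 = 24
00110100 = 52
IP: 114.48.24.52


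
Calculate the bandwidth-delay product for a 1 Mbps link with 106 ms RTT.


BDP = bandwidth * RTT
= 1 Mbps * 106 ms
= 1 * 1e6 * 106 / 1000 bits
= 106000 bits
= 13250 bytes
= 12.9395 KB
BDP = 106000 bits (13250 bytes)


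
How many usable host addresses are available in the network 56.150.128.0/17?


Host bits = 32 - 17 = 15
Total addresses = 2^15 = 32768
Usable = total - 2 (network and broadcast)
Usable hosts: 32766


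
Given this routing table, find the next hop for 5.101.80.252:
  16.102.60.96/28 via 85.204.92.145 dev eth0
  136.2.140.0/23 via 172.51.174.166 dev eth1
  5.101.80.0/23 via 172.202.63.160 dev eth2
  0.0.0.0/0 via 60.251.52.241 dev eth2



Longest prefix match for 5.101.80.252:
  /28 16.102.60.96: no
  /23 136.2.140.0: no
  /23 5.101.80.0: MATCH
  /0 0.0.0.0: MATCH
Selected: next-hop 172.202.63.160 via eth2 (matched /23)


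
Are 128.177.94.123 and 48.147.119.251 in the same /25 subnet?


Mask: 255.255.255.128
128.177.94.123 AND mask = 128.177.94.0
48.147.119.251 AND mask = 48.147.119.128
No, different subnets (128.177.94.0 vs 48.147.119.128)


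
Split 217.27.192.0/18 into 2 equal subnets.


New prefix = 18 + 1 = 19
Each subnet has 8192 addresses
  217.27.192.0/19
  217.27.224.0/19
Subnets: 217.27.192.0/19, 217.27.224.0/19


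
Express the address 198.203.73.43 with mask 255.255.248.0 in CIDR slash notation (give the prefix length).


Binary: 11111111.11111111.11111000.00000000
Count leading 1s
Prefix: /21


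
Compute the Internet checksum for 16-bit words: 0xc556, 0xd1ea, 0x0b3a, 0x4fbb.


Sum all words (with carry folding):
+ 0xc556 = 0xc556
+ 0xd1ea = 0x9741
+ 0x0b3a = 0xa27b
+ 0x4fbb = 0xf236
One's complement: ~0xf236
Checksum = 0x0dc9


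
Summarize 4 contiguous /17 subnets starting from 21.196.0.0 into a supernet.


Original prefix: /17
Number of subnets: 4 = 2^2
New prefix = 17 - 2 = 15
Supernet: 21.196.0.0/15


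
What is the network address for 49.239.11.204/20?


IP:   00110001.11101111.00001011.11001100
Mask: 11111111.11111111.11110000.00000000
AND operation:
Net:  00110001.11101111.00000000.00000000
Network: 49.239.0.0/20


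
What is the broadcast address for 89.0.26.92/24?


Network: 89.0.26.0/24
Host bits = 8
Set all host bits to 1:
Broadcast: 89.0.26.255


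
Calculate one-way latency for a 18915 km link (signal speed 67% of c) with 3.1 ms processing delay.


Speed = 0.67 * 3e5 km/s = 201000 km/s
Propagation delay = 18915 / 201000 = 0.0941 s = 94.1045 ms
Processing delay = 3.1 ms
Total one-way latency = 97.2045 ms


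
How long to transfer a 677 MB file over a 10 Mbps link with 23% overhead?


Effective throughput = 10 * (1 - 23/100) = 7.7 Mbps
File size in Mb = 677 * 8 = 5416 Mb
Time = 5416 / 7.7
Time = 703.3766 seconds


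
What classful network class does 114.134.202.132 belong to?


First octet: 114
Binary: 01110010
0xxxxxxx -> Class A (1-126)
Class A, default mask 255.0.0.0 (/8)


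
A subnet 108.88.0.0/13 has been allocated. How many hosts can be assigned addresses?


Host bits = 32 - 13 = 19
Total addresses = 2^19 = 524288
Usable = total - 2 (network and broadcast)
Usable hosts: 524286


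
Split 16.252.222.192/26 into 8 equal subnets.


New prefix = 26 + 3 = 29
Each subnet has 8 addresses
  16.252.222.192/29
  16.252.222.200/29
  16.252.222.208/29
  16.252.222.216/29
  16.252.222.224/29
  16.252.222.232/29
  16.252.222.240/29
  16.252.222.248/29
Subnets: 16.252.222.192/29, 16.252.222.200/29, 16.252.222.208/29, 16.252.222.216/29, 16.252.222.224/29, 16.252.222.232/29, 16.252.222.240/29, 16.252.222.248/29


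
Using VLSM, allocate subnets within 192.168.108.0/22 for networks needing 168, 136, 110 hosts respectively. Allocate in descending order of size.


168 hosts -> /24 (254 usable): 192.168.108.0/24
136 hosts -> /24 (254 usable): 192.168.109.0/24
110 hosts -> /25 (126 usable): 192.168.110.0/25
Allocation: 192.168.108.0/24 (168 hosts, 254 usable); 192.168.109.0/24 (136 hosts, 254 usable); 192.168.110.0/25 (110 hosts, 126 usable)


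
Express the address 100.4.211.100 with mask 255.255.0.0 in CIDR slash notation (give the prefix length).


Binary: 11111111.11111111.00000000.00000000
Count leading 1s
Prefix: /16


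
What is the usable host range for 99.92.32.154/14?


Network: 99.92.0.0
Broadcast: 99.95.255.255
First usable = network + 1
Last usable = broadcast - 1
Range: 99.92.0.1 to 99.95.255.254


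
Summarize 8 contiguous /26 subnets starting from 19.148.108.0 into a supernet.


Original prefix: /26
Number of subnets: 8 = 2^3
New prefix = 26 - 3 = 23
Supernet: 19.148.108.0/23


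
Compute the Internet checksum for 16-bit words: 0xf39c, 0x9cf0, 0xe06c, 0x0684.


Sum all words (with carry folding):
+ 0xf39c = 0xf39c
+ 0x9cf0 = 0x908d
+ 0xe06c = 0x70fa
+ 0x0684 = 0x777e
One's complement: ~0x777e
Checksum = 0x8881


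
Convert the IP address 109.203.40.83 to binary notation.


109 = 01101101
203 = 11001011
40 = 00101000
83 = 01010011
Binary: 01101101.11001011.00101000.01010011


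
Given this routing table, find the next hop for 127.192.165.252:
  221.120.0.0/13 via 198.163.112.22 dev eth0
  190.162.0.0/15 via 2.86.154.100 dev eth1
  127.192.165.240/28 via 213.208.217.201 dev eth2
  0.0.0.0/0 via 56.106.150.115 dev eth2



Longest prefix match for 127.192.165.252:
  /13 221.120.0.0: no
  /15 190.162.0.0: no
  /28 127.192.165.240: MATCH
  /0 0.0.0.0: MATCH
Selected: next-hop 213.208.217.201 via eth2 (matched /28)


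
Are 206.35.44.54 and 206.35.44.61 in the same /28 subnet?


Mask: 255.255.255.240
206.35.44.54 AND mask = 206.35.44.48
206.35.44.61 AND mask = 206.35.44.48
Yes, same subnet (206.35.44.48)


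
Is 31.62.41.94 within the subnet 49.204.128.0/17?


Subnet network: 49.204.128.0
Test IP AND mask: 31.62.0.0
No, 31.62.41.94 is not in 49.204.128.0/17


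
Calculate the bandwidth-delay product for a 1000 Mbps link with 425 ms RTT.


BDP = bandwidth * RTT
= 1000 Mbps * 425 ms
= 1000 * 1e6 * 425 / 1000 bits
= 425000000 bits
= 53125000 bytes
= 51879.8828 KB
BDP = 425000000 bits (53125000 bytes)


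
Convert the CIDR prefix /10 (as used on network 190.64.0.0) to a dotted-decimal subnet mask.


/10 means 10 network bits, 22 host bits
Binary: 11111111110000000000000000000000
Mask: 255.192.0.0


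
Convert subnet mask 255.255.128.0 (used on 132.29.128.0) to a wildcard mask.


Subnet mask: 255.255.128.0
Wildcard = 255.255.255.255 - subnet mask
255 - 255 = 0
255 - 255 = 0
255 - 128 = 127
255 - 0 = 255
Wildcard: 0.0.127.255


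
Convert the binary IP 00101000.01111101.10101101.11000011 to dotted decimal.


00101000 = 40
01111101 = 125
10101101 = 173
11000011 = 195
IP: 40.125.173.195


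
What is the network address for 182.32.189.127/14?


IP:   10110110.00100000.10111101.01111111
Mask: 11111111.11111100.00000000.00000000
AND operation:
Net:  10110110.00100000.00000000.00000000
Network: 182.32.0.0/14


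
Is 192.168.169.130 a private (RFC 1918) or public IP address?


RFC 1918 private ranges:
  10.0.0.0/8 (10.0.0.0 - 10.255.255.255)
  172.16.0.0/12 (172.16.0.0 - 172.31.255.255)
  192.168.0.0/16 (192.168.0.0 - 192.168.255.255)
Private (in 192.168.0.0/16)


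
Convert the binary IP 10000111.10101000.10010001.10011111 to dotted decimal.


10000111 = 135
10101000 = 168
10010001 = 145
10011111 = 159
IP: 135.168.145.159


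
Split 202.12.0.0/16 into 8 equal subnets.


New prefix = 16 + 3 = 19
Each subnet has 8192 addresses
  202.12.0.0/19
  202.12.32.0/19
  202.12.64.0/19
  202.12.96.0/19
  202.12.128.0/19
  202.12.160.0/19
  202.12.192.0/19
  202.12.224.0/19
Subnets: 202.12.0.0/19, 202.12.32.0/19, 202.12.64.0/19, 202.12.96.0/19, 202.12.128.0/19, 202.12.160.0/19, 202.12.192.0/19, 202.12.224.0/19


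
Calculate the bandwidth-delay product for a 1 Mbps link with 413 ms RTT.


BDP = bandwidth * RTT
= 1 Mbps * 413 ms
= 1 * 1e6 * 413 / 1000 bits
= 413000 bits
= 51625 bytes
= 50.415 KB
BDP = 413000 bits (51625 bytes)


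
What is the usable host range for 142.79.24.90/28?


Network: 142.79.24.80
Broadcast: 142.79.24.95
First usable = network + 1
Last usable = broadcast - 1
Range: 142.79.24.81 to 142.79.24.94


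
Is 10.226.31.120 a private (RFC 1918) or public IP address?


RFC 1918 private ranges:
  10.0.0.0/8 (10.0.0.0 - 10.255.255.255)
  172.16.0.0/12 (172.16.0.0 - 172.31.255.255)
  192.168.0.0/16 (192.168.0.0 - 192.168.255.255)
Private (in 10.0.0.0/8)


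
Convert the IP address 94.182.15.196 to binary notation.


94 = 01011110
182 = 10110110
15 = 00001111
196 = 11000100
Binary: 01011110.10110110.00001111.11000100


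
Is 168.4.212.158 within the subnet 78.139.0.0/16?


Subnet network: 78.139.0.0
Test IP AND mask: 168.4.0.0
No, 168.4.212.158 is not in 78.139.0.0/16


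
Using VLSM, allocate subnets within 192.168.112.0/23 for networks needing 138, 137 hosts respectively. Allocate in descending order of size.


138 hosts -> /24 (254 usable): 192.168.112.0/24
137 hosts -> /24 (254 usable): 192.168.113.0/24
Allocation: 192.168.112.0/24 (138 hosts, 254 usable); 192.168.113.0/24 (137 hosts, 254 usable)


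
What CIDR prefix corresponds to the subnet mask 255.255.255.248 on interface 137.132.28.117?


Binary: 11111111.11111111.11111111.11111000
Count leading 1s
Prefix: /29


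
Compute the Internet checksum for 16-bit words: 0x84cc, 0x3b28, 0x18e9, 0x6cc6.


Sum all words (with carry folding):
+ 0x84cc = 0x84cc
+ 0x3b28 = 0xbff4
+ 0x18e9 = 0xd8dd
+ 0x6cc6 = 0x45a4
One's complement: ~0x45a4
Checksum = 0xba5b


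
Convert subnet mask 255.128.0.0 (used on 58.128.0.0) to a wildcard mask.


Subnet mask: 255.128.0.0
Wildcard = 255.255.255.255 - subnet mask
255 - 255 = 0
255 - 128 = 127
255 - 0 = 255
255 - 0 = 255
Wildcard: 0.127.255.255


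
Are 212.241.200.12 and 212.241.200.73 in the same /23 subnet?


Mask: 255.255.254.0
212.241.200.12 AND mask = 212.241.200.0
212.241.200.73 AND mask = 212.241.200.0
Yes, same subnet (212.241.200.0)


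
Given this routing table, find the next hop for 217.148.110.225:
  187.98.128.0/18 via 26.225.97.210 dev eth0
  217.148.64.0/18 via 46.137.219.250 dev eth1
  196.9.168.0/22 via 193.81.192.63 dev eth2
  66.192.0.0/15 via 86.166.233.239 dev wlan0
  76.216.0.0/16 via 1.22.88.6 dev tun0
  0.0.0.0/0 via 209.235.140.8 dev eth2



Longest prefix match for 217.148.110.225:
  /18 187.98.128.0: no
  /18 217.148.64.0: MATCH
  /22 196.9.168.0: no
  /15 66.192.0.0: no
  /16 76.216.0.0: no
  /0 0.0.0.0: MATCH
Selected: next-hop 46.137.219.250 via eth1 (matched /18)


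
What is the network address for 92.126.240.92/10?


IP:   01011100.01111110.11110000.01011100
Mask: 11111111.11000000.00000000.00000000
AND operation:
Net:  01011100.01000000.00000000.00000000
Network: 92.64.0.0/10


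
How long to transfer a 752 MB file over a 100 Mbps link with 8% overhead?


Effective throughput = 100 * (1 - 8/100) = 92 Mbps
File size in Mb = 752 * 8 = 6016 Mb
Time = 6016 / 92
Time = 65.3913 seconds


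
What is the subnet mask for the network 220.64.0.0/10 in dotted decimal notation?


/10 means 10 network bits, 22 host bits
Binary: 11111111110000000000000000000000
Mask: 255.192.0.0


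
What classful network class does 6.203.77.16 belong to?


First octet: 6
Binary: 00000110
0xxxxxxx -> Class A (1-126)
Class A, default mask 255.0.0.0 (/8)


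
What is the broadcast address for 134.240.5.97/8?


Network: 134.0.0.0/8
Host bits = 24
Set all host bits to 1:
Broadcast: 134.255.255.255


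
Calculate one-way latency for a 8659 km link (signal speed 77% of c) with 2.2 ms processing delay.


Speed = 0.77 * 3e5 km/s = 231000 km/s
Propagation delay = 8659 / 231000 = 0.0375 s = 37.4848 ms
Processing delay = 2.2 ms
Total one-way latency = 39.6848 ms


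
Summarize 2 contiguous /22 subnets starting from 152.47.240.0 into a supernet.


Original prefix: /22
Number of subnets: 2 = 2^1
New prefix = 22 - 1 = 21
Supernet: 152.47.240.0/21


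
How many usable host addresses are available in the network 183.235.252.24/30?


Host bits = 32 - 30 = 2
Total addresses = 2^2 = 4
Usable = total - 2 (network and broadcast)
Usable hosts: 2


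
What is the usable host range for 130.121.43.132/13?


Network: 130.120.0.0
Broadcast: 130.127.255.255
First usable = network + 1
Last usable = broadcast - 1
Range: 130.120.0.1 to 130.127.255.254


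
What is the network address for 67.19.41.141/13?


IP:   01000011.00010011.00101001.10001101
Mask: 11111111.11111000.00000000.00000000
AND operation:
Net:  01000011.00010000.00000000.00000000
Network: 67.16.0.0/13


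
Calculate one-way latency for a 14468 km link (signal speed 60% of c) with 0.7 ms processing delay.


Speed = 0.6 * 3e5 km/s = 180000 km/s
Propagation delay = 14468 / 180000 = 0.0804 s = 80.3778 ms
Processing delay = 0.7 ms
Total one-way latency = 81.0778 ms


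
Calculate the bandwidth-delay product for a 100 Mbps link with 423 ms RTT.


BDP = bandwidth * RTT
= 100 Mbps * 423 ms
= 100 * 1e6 * 423 / 1000 bits
= 42300000 bits
= 5287500 bytes
= 5163.5742 KB
BDP = 42300000 bits (5287500 bytes)


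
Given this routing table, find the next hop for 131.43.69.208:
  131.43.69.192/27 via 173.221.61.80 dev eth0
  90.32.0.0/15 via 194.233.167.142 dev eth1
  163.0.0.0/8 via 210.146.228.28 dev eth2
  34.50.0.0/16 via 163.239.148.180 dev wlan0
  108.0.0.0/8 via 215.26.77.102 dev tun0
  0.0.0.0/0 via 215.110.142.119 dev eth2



Longest prefix match for 131.43.69.208:
  /27 131.43.69.192: MATCH
  /15 90.32.0.0: no
  /8 163.0.0.0: no
  /16 34.50.0.0: no
  /8 108.0.0.0: no
  /0 0.0.0.0: MATCH
Selected: next-hop 173.221.61.80 via eth0 (matched /27)


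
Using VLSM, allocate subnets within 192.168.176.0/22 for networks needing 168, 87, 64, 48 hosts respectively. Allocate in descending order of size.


168 hosts -> /24 (254 usable): 192.168.176.0/24
87 hosts -> /25 (126 usable): 192.168.177.0/25
64 hosts -> /25 (126 usable): 192.168.177.128/25
48 hosts -> /26 (62 usable): 192.168.178.0/26
Allocation: 192.168.176.0/24 (168 hosts, 254 usable); 192.168.177.0/25 (87 hosts, 126 usable); 192.168.177.128/25 (64 hosts, 126 usable); 192.168.178.0/26 (48 hosts, 62 usable)


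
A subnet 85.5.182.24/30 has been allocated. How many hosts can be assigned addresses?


Host bits = 32 - 30 = 2
Total addresses = 2^2 = 4
Usable = total - 2 (network and broadcast)
Usable hosts: 2


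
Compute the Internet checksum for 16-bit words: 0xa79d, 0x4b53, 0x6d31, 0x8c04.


Sum all words (with carry folding):
+ 0xa79d = 0xa79d
+ 0x4b53 = 0xf2f0
+ 0x6d31 = 0x6022
+ 0x8c04 = 0xec26
One's complement: ~0xec26
Checksum = 0x13d9


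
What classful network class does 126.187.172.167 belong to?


First octet: 126
Binary: 01111110
0xxxxxxx -> Class A (1-126)
Class A, default mask 255.0.0.0 (/8)


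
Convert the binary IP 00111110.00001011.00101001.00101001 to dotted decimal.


00111110 = 62
00001011 = 11
00101001 = 41
00101001 = 41
IP: 62.11.41.41


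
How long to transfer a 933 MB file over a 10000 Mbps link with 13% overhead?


Effective throughput = 10000 * (1 - 13/100) = 8700 Mbps
File size in Mb = 933 * 8 = 7464 Mb
Time = 7464 / 8700
Time = 0.8579 seconds


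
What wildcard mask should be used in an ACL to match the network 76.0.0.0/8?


Subnet mask: 255.0.0.0
Wildcard = 255.255.255.255 - subnet mask
255 - 255 = 0
255 - 0 = 255
255 - 0 = 255
255 - 0 = 255
Wildcard: 0.255.255.255


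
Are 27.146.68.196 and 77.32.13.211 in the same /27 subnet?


Mask: 255.255.255.224
27.146.68.196 AND mask = 27.146.68.192
77.32.13.211 AND mask = 77.32.13.192
No, different subnets (27.146.68.192 vs 77.32.13.192)


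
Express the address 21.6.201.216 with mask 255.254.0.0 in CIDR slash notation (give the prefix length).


Binary: 11111111.11111110.00000000.00000000
Count leading 1s
Prefix: /15


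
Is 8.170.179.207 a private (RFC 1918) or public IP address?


RFC 1918 private ranges:
  10.0.0.0/8 (10.0.0.0 - 10.255.255.255)
  172.16.0.0/12 (172.16.0.0 - 172.31.255.255)
  192.168.0.0/16 (192.168.0.0 - 192.168.255.255)
Public (not in any RFC 1918 range)


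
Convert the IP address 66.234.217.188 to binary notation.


66 = 01000010
234 = 11101010
217 = 11011001
188 = 10111100
Binary: 01000010.11101010.11011001.10111100


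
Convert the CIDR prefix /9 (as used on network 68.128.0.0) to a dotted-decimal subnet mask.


/9 means 9 network bits, 23 host bits
Binary: 11111111100000000000000000000000
Mask: 255.128.0.0


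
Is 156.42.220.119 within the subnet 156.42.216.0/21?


Subnet network: 156.42.216.0
Test IP AND mask: 156.42.216.0
Yes, 156.42.220.119 is in 156.42.216.0/21


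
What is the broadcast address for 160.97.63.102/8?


Network: 160.0.0.0/8
Host bits = 24
Set all host bits to 1:
Broadcast: 160.255.255.255


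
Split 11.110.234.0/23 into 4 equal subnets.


New prefix = 23 + 2 = 25
Each subnet has 128 addresses
  11.110.234.0/25
  11.110.234.128/25
  11.110.235.0/25
  11.110.235.128/25
Subnets: 11.110.234.0/25, 11.110.234.128/25, 11.110.235.0/25, 11.110.235.128/25


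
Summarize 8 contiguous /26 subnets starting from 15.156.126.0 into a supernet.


Original prefix: /26
Number of subnets: 8 = 2^3
New prefix = 26 - 3 = 23
Supernet: 15.156.126.0/23


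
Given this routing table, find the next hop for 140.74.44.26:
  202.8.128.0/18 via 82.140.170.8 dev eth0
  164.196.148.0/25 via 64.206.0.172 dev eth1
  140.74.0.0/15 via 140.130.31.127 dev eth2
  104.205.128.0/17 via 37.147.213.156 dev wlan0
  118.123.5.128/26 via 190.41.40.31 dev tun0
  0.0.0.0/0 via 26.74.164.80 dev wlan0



Longest prefix match for 140.74.44.26:
  /18 202.8.128.0: no
  /25 164.196.148.0: no
  /15 140.74.0.0: MATCH
  /17 104.205.128.0: no
  /26 118.123.5.128: no
  /0 0.0.0.0: MATCH
Selected: next-hop 140.130.31.127 via eth2 (matched /15)


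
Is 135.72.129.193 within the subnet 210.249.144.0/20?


Subnet network: 210.249.144.0
Test IP AND mask: 135.72.128.0
No, 135.72.129.193 is not in 210.249.144.0/20


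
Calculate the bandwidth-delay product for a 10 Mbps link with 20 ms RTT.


BDP = bandwidth * RTT
= 10 Mbps * 20 ms
= 10 * 1e6 * 20 / 1000 bits
= 200000 bits
= 25000 bytes
= 24.4141 KB
BDP = 200000 bits (25000 bytes)


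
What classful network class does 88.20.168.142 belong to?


First octet: 88
Binary: 01011000
0xxxxxxx -> Class A (1-126)
Class A, default mask 255.0.0.0 (/8)


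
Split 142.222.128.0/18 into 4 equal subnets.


New prefix = 18 + 2 = 20
Each subnet has 4096 addresses
  142.222.128.0/20
  142.222.144.0/20
  142.222.160.0/20
  142.222.176.0/20
Subnets: 142.222.128.0/20, 142.222.144.0/20, 142.222.160.0/20, 142.222.176.0/20


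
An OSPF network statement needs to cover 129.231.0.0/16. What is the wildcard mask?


Subnet mask: 255.255.0.0
Wildcard = 255.255.255.255 - subnet mask
255 - 255 = 0
255 - 255 = 0
255 - 0 = 255
255 - 0 = 255
Wildcard: 0.0.255.255


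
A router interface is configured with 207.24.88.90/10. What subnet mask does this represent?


/10 means 10 network bits, 22 host bits
Binary: 11111111110000000000000000000000
Mask: 255.192.0.0


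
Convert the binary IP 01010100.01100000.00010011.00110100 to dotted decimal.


01010100 = 84
01100000 = 96
00010011 = 19
00110100 = 52
IP: 84.96.19.52


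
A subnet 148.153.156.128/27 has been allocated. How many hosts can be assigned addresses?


Host bits = 32 - 27 = 5
Total addresses = 2^5 = 32
Usable = total - 2 (network and broadcast)
Usable hosts: 30


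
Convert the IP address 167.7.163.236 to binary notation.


167 = 10100111
7 = 00000111
163 = 10100011
236 = 11101100
Binary: 10100111.00000111.10100011.11101100


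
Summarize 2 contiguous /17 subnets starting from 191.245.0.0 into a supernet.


Original prefix: /17
Number of subnets: 2 = 2^1
New prefix = 17 - 1 = 16
Supernet: 191.245.0.0/16


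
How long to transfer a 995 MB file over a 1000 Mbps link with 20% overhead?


Effective throughput = 1000 * (1 - 20/100) = 800 Mbps
File size in Mb = 995 * 8 = 7960 Mb
Time = 7960 / 800
Time = 9.95 seconds


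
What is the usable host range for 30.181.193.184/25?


Network: 30.181.193.128
Broadcast: 30.181.193.255
First usable = network + 1
Last usable = broadcast - 1
Range: 30.181.193.129 to 30.181.193.254


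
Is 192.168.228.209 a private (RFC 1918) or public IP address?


RFC 1918 private ranges:
  10.0.0.0/8 (10.0.0.0 - 10.255.255.255)
  172.16.0.0/12 (172.16.0.0 - 172.31.255.255)
  192.168.0.0/16 (192.168.0.0 - 192.168.255.255)
Private (in 192.168.0.0/16)


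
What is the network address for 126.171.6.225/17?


IP:   01111110.10101011.00000110.11100001
Mask: 11111111.11111111.10000000.00000000
AND operation:
Net:  01111110.10101011.00000000.00000000
Network: 126.171.0.0/17


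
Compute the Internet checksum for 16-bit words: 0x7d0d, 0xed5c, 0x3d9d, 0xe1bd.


Sum all words (with carry folding):
+ 0x7d0d = 0x7d0d
+ 0xed5c = 0x6a6a
+ 0x3d9d = 0xa807
+ 0xe1bd = 0x89c5
One's complement: ~0x89c5
Checksum = 0x763a


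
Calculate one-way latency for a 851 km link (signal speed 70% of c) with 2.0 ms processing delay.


Speed = 0.7 * 3e5 km/s = 210000 km/s
Propagation delay = 851 / 210000 = 0.0041 s = 4.0524 ms
Processing delay = 2.0 ms
Total one-way latency = 6.0524 ms


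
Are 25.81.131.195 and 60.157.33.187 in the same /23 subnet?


Mask: 255.255.254.0
25.81.131.195 AND mask = 25.81.130.0
60.157.33.187 AND mask = 60.157.32.0
No, different subnets (25.81.130.0 vs 60.157.32.0)


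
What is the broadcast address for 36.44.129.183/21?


Network: 36.44.128.0/21
Host bits = 11
Set all host bits to 1:
Broadcast: 36.44.135.255


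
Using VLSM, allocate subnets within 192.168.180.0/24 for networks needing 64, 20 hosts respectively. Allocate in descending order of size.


64 hosts -> /25 (126 usable): 192.168.180.0/25
20 hosts -> /27 (30 usable): 192.168.180.128/27
Allocation: 192.168.180.0/25 (64 hosts, 126 usable); 192.168.180.128/27 (20 hosts, 30 usable)
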